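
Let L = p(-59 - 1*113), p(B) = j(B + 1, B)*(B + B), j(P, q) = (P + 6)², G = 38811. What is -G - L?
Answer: 9326589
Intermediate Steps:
j(P, q) = (6 + P)²
p(B) = 2*B*(7 + B)² (p(B) = (6 + (B + 1))²*(B + B) = (6 + (1 + B))²*(2*B) = (7 + B)²*(2*B) = 2*B*(7 + B)²)
L = -9365400 (L = 2*(-59 - 1*113)*(7 + (-59 - 1*113))² = 2*(-59 - 113)*(7 + (-59 - 113))² = 2*(-172)*(7 - 172)² = 2*(-172)*(-165)² = 2*(-172)*27225 = -9365400)
-G - L = -1*38811 - 1*(-9365400) = -38811 + 9365400 = 9326589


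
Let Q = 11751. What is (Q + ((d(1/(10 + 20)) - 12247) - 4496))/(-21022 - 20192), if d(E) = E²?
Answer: 4492799/37092600 ≈ 0.12112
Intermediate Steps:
(Q + ((d(1/(10 + 20)) - 12247) - 4496))/(-21022 - 20192) = (11751 + (((1/(10 + 20))² - 12247) - 4496))/(-21022 - 20192) = (11751 + (((1/30)² - 12247) - 4496))/(-41214) = (11751 + (((1/30)² - 12247) - 4496))*(-1/41214) = (11751 + ((1/900 - 12247) - 4496))*(-1/41214) = (11751 + (-11022299/900 - 4496))*(-1/41214) = (11751 - 15068699/900)*(-1/41214) = -4492799/900*(-1/41214) = 4492799/37092600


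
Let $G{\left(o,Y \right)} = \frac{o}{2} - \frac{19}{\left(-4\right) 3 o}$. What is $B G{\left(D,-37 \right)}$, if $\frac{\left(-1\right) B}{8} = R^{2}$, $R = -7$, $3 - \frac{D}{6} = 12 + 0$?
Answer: $\frac{858235}{81} \approx 10596.0$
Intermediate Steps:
$D = -54$ ($D = 18 - 6 \left(12 + 0\right) = 18 - 72 = -54$)
$G{\left(o,Y \right)} = \frac{o}{2} + \frac{19}{12 o}$ ($G{\left(o,Y \right)} = o \frac{1}{2} - \frac{19}{\left(-12\right) o} = \frac{o}{2} - 19 \left(- \frac{1}{12 o}\right) = \frac{o}{2} + \frac{19}{12 o}$)
$B = -392$ ($B = - 8 \left(-7\right)^{2} = \left(-8\right) 49 = -392$)
$B G{\left(D,-37 \right)} = - 392 \left(\frac{1}{2} \left(-54\right) + \frac{19}{12 \left(-54\right)}\right) = - 392 \left(-27 + \frac{19}{12} \left(- \frac{1}{54}\right)\right) = - 392 \left(-27 - \frac{19}{648}\right) = \left(-392\right) \left(- \frac{17515}{648}\right) = \frac{858235}{81}$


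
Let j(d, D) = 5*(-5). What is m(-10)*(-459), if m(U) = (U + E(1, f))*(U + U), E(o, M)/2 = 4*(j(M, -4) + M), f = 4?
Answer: -1634040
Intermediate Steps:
j(d, D) = -25
E(o, M) = -200 + 8*M (E(o, M) = 2*(4*(-25 + M)) = 2*(-100 + 4*M) = -200 + 8*M)
m(U) = 2*U*(-168 + U) (m(U) = (U + (-200 + 8*4))*(U + U) = (U + (-200 + 32))*(2*U) = (U - 168)*(2*U) = (-168 + U)*(2*U) = 2*U*(-168 + U))
m(-10)*(-459) = (2*(-10)*(-168 - 10))*(-459) = (2*(-10)*(-178))*(-459) = 3560*(-459) = -1634040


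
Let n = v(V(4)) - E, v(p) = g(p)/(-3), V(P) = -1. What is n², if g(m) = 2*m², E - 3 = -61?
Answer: 29584/9 ≈ 3287.1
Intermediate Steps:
E = -58 (E = 3 - 61 = -58)
v(p) = -2*p²/3 (v(p) = (2*p²)/(-3) = (2*p²)*(-⅓) = -2*p²/3)
n = 172/3 (n = -⅔*(-1)² - 1*(-58) = -⅔*1 + 58 = -⅔ + 58 = 172/3 ≈ 57.333)
n² = (172/3)² = 29584/9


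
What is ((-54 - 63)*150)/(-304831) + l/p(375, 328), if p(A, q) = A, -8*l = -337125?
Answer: 274183469/2438648 ≈ 112.43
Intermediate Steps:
l = 337125/8 (l = -⅛*(-337125) = 337125/8 ≈ 42141.)
((-54 - 63)*150)/(-304831) + l/p(375, 328) = ((-54 - 63)*150)/(-304831) + (337125/8)/375 = -117*150*(-1/304831) + (337125/8)*(1/375) = -17550*(-1/304831) + 899/8 = 17550/304831 + 899/8 = 274183469/2438648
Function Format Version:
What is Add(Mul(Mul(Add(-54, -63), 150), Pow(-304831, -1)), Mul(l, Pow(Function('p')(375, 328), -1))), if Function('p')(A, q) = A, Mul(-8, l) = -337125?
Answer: Rational(274183469, 2438648) ≈ 112.43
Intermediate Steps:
l = Rational(337125, 8) (l = Mul(Rational(-1, 8), -337125) = Rational(337125, 8) ≈ 42141.)
Add(Mul(Mul(Add(-54, -63), 150), Pow(-304831, -1)), Mul(l, Pow(Function('p')(375, 328), -1))) = Add(Mul(Mul(Add(-54, -63), 150), Pow(-304831, -1)), Mul(Rational(337125, 8), Pow(375, -1))) = Add(Mul(Mul(-117, 150), Rational(-1, 304831)), Mul(Rational(337125, 8), Rational(1, 375))) = Add(Mul(-17550, Rational(-1, 304831)), Rational(899, 8)) = Add(Rational(17550, 304831), Rational(899, 8)) = Rational(274183469, 2438648)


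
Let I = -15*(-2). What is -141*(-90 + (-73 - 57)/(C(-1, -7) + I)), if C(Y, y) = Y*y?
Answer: 487860/37 ≈ 13185.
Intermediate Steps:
I = 30
-141*(-90 + (-73 - 57)/(C(-1, -7) + I)) = -141*(-90 + (-73 - 57)/(-1*(-7) + 30)) = -141*(-90 - 130/(7 + 30)) = -141*(-90 - 130/37) = -141*(-3460/37) = 487860/37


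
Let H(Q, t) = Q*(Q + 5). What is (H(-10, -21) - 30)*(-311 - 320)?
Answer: -12620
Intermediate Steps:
H(Q, t) = Q*(5 + Q)
(H(-10, -21) - 30)*(-311 - 320) = (-10*(5 - 10) - 30)*(-311 - 320) = (-10*(-5) - 30)*(-631) = (50 - 30)*(-631) = 20*(-631) = -12620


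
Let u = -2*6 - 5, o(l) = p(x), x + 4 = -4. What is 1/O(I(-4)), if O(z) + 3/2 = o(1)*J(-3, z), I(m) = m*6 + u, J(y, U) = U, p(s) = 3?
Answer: -2/249 ≈ -0.0080321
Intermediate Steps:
x = -8 (x = -4 - 4 = -8)
o(l) = 3
u = -17 (u = -12 - 5 = -17)
I(m) = -17 + 6*m (I(m) = m*6 - 17 = 6*m - 17 = -17 + 6*m)
O(z) = -3/2 + 3*z
1/O(I(-4)) = 1/(-3/2 + 3*(-17 + 6*(-4))) = 1/(-3/2 + 3*(-17 - 24)) = 1/(-3/2 + 3*(-41)) = 1/(-3/2 - 123) = 1/(-249/2) = -2/249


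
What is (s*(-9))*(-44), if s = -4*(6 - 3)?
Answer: -4752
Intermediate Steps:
s = -12 (s = -4*3 = -12)
(s*(-9))*(-44) = -12*(-9)*(-44) = 108*(-44) = -4752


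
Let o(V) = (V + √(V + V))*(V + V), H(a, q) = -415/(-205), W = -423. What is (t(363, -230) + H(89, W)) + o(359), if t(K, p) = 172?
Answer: 10575377/41 + 718*√718 ≈ 2.7718e+5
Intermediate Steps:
H(a, q) = 83/41 (H(a, q) = -415*(-1/205) = 83/41)
o(V) = 2*V*(V + √2*√V) (o(V) = (V + √(2*V))*(2*V) = (V + √2*√V)*(2*V) = 2*V*(V + √2*√V))
(t(363, -230) + H(89, W)) + o(359) = (172 + 83/41) + (2*359² + 2*√2*359^(3/2)) = 7135/41 + (2*128881 + 2*√2*(359*√359)) = 7135/41 + (257762 + 718*√718) = 10575377/41 + 718*√718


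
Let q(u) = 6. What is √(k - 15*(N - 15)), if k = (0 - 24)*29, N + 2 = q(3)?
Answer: 3*I*√59 ≈ 23.043*I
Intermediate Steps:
N = 4 (N = -2 + 6 = 4)
k = -696 (k = -24*29 = -696)
√(k - 15*(N - 15)) = √(-696 - 15*(4 - 15)) = √(-696 - 15*(-11)) = √(-696 + 165) = √(-531) = 3*I*√59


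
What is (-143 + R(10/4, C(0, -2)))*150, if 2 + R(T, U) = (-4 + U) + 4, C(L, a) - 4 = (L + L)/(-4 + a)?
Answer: -21150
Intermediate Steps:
C(L, a) = 4 + 2*L/(-4 + a) (C(L, a) = 4 + (L + L)/(-4 + a) = 4 + (2*L)/(-4 + a) = 4 + 2*L/(-4 + a))
R(T, U) = -2 + U (R(T, U) = -2 + ((-4 + U) + 4) = -2 + U)
(-143 + R(10/4, C(0, -2)))*150 = (-143 + (-2 + 2*(-8 + 0 + 2*(-2))/(-4 - 2)))*150 = (-143 + (-2 + 2*(-8 + 0 - 4)/(-6)))*150 = (-143 + (-2 + 2*(-⅙)*(-12)))*150 = (-143 + (-2 + 4))*150 = (-143 + 2)*150 = -141*150 = -21150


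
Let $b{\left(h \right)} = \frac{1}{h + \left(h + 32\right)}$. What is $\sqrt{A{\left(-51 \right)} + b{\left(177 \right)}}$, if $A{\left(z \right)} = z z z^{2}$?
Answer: $\frac{\sqrt{1007987888582}}{386} \approx 2601.0$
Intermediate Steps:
$A{\left(z \right)} = z^{4}$ ($A{\left(z \right)} = z^{2} z^{2} = z^{4}$)
$b{\left(h \right)} = \frac{1}{32 + 2 h}$ ($b{\left(h \right)} = \frac{1}{h + \left(32 + h\right)} = \frac{1}{32 + 2 h}$)
$\sqrt{A{\left(-51 \right)} + b{\left(177 \right)}} = \sqrt{\left(-51\right)^{4} + \frac{1}{2 \left(16 + 177\right)}} = \sqrt{6765201 + \frac{1}{2 \cdot 193}} = \sqrt{6765201 + \frac{1}{2} \cdot \frac{1}{193}} = \sqrt{6765201 + \frac{1}{386}} = \sqrt{\frac{2611367587}{386}} = \frac{\sqrt{1007987888582}}{386}$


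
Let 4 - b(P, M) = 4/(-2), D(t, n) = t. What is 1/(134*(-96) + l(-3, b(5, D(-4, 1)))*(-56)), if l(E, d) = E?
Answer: -1/12696 ≈ -7.8765e-5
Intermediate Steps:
b(P, M) = 6 (b(P, M) = 4 - 4/(-2) = 4 - 4*(-1)/2 = 4 - 1*(-2) = 4 + 2 = 6)
1/(134*(-96) + l(-3, b(5, D(-4, 1)))*(-56)) = 1/(134*(-96) - 3*(-56)) = 1/(-12864 + 168) = 1/(-12696) = -1/12696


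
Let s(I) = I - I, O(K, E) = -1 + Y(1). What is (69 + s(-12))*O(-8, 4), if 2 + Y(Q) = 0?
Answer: -207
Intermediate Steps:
Y(Q) = -2 (Y(Q) = -2 + 0 = -2)
O(K, E) = -3 (O(K, E) = -1 - 2 = -3)
s(I) = 0
(69 + s(-12))*O(-8, 4) = (69 + 0)*(-3) = 69*(-3) = -207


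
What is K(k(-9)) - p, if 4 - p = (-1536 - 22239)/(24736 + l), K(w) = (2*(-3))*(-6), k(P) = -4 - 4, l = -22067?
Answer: 61633/2669 ≈ 23.092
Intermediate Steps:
k(P) = -8
K(w) = 36 (K(w) = -6*(-6) = 36)
p = 34451/2669 (p = 4 - (-1536 - 22239)/(24736 - 22067) = 4 - (-23775)/2669 = 4 - 1*(-23775/2669) = 4 + 23775/2669 = 34451/2669 ≈ 12.908)
K(k(-9)) - p = 36 - 1*34451/2669 = 36 - 34451/2669 = 61633/2669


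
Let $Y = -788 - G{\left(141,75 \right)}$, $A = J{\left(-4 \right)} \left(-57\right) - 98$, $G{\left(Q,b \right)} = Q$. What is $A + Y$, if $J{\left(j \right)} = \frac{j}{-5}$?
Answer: $- \frac{5363}{5} \approx -1072.6$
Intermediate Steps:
$J{\left(j \right)} = - \frac{j}{5}$ ($J{\left(j \right)} = j \left(- \frac{1}{5}\right) = - \frac{j}{5}$)
$A = - \frac{718}{5}$ ($A = \left(- \frac{1}{5}\right) \left(-4\right) \left(-57\right) - 98 = \frac{4}{5} \left(-57\right) - 98 = - \frac{228}{5} - 98 = - \frac{718}{5} \approx -143.6$)
$Y = -929$ ($Y = -788 - 141 = -929$)
$A + Y = - \frac{718}{5} - 929 = - \frac{5363}{5}$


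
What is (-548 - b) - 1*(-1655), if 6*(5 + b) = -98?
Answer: 3385/3 ≈ 1128.3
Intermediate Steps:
b = -64/3 (b = -5 + (⅙)*(-98) = -5 - 49/3 = -64/3 ≈ -21.333)
(-548 - b) - 1*(-1655) = (-548 - 1*(-64/3)) - 1*(-1655) = (-548 + 64/3) + 1655 = -1580/3 + 1655 = 3385/3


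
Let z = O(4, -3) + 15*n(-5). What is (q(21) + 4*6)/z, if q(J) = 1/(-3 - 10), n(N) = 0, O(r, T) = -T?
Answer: 311/39 ≈ 7.9744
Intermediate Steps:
q(J) = -1/13 (q(J) = 1/(-13) = -1/13)
z = 3 (z = -1*(-3) + 15*0 = 3 + 0 = 3)
(q(21) + 4*6)/z = (-1/13 + 4*6)/3 = (-1/13 + 24)*(1/3) = (311/13)*(1/3) = 311/39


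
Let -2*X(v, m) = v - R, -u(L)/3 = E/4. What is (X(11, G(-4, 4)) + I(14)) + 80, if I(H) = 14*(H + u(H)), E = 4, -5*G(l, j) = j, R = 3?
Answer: 230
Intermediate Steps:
G(l, j) = -j/5
u(L) = -3 (u(L) = -12/4 = -3*1 = -3)
X(v, m) = 3/2 - v/2 (X(v, m) = -(v - 1*3)/2 = -(v - 3)/2 = -(-3 + v)/2 = 3/2 - v/2)
I(H) = -42 + 14*H (I(H) = 14*(H - 3) = 14*(-3 + H) = -42 + 14*H)
(X(11, G(-4, 4)) + I(14)) + 80 = ((3/2 - 1/2*11) + (-42 + 14*14)) + 80 = ((3/2 - 11/2) + (-42 + 196)) + 80 = (-4 + 154) + 80 = 150 + 80 = 230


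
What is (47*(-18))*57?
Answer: -48222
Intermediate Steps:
(47*(-18))*57 = -846*57 = -48222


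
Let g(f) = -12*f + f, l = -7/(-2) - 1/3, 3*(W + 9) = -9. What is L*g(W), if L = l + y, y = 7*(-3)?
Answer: -2354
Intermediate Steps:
W = -12 (W = -9 + (⅓)*(-9) = -9 - 3 = -12)
y = -21
l = 19/6 (l = -7*(-½) - 1*⅓ = 7/2 - ⅓ = 19/6 ≈ 3.1667)
g(f) = -11*f
L = -107/6 (L = 19/6 - 21 = -107/6 ≈ -17.833)
L*g(W) = -(-1177)*(-12)/6 = -107/6*132 = -2354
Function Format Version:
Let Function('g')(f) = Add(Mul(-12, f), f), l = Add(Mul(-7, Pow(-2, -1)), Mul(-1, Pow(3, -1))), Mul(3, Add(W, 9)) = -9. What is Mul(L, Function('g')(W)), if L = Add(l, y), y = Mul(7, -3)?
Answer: -2354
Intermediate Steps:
W = -12 (W = Add(-9, Mul(Rational(1, 3), -9)) = Add(-9, -3) = -12)
y = -21
l = Rational(19, 6) (l = Add(Mul(-7, Rational(-1, 2)), Mul(-1, Rational(1, 3))) = Add(Rational(7, 2), Rational(-1, 3)) = Rational(19, 6) ≈ 3.1667)
Function('g')(f) = Mul(-11, f)
L = Rational(-107, 6) (L = Add(Rational(19, 6), -21) = Rational(-107, 6) ≈ -17.833)
Mul(L, Function('g')(W)) = Mul(Rational(-107, 6), Mul(-11, -12)) = Mul(Rational(-107, 6), 132) = -2354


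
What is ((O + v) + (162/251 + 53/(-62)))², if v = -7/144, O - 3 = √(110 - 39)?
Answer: 98575095810745/1255439575296 + 3072277*√71/560232 ≈ 124.73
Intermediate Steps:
O = 3 + √71 (O = 3 + √(110 - 39) = 3 + √71 ≈ 11.426)
v = -7/144 (v = -7*1/144 = -7/144 ≈ -0.048611)
((O + v) + (162/251 + 53/(-62)))² = (((3 + √71) - 7/144) + (162/251 + 53/(-62)))² = ((425/144 + √71) + (162*(1/251) + 53*(-1/62)))² = ((425/144 + √71) + (162/251 - 53/62))² = ((425/144 + √71) - 3259/15562)² = (3072277/1120464 + √71)²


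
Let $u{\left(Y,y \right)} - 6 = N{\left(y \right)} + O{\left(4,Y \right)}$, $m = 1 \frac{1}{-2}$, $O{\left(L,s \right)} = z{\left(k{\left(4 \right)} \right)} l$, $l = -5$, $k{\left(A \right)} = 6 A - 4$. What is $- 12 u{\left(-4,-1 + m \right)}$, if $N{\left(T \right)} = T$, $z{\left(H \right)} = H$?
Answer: $1146$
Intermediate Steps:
$k{\left(A \right)} = -4 + 6 A$
$O{\left(L,s \right)} = -100$ ($O{\left(L,s \right)} = \left(-4 + 6 \cdot 4\right) \left(-5\right) = \left(-4 + 24\right) \left(-5\right) = 20 \left(-5\right) = -100$)
$m = - \frac{1}{2}$ ($m = 1 \left(- \frac{1}{2}\right) = - \frac{1}{2} \approx -0.5$)
$u{\left(Y,y \right)} = -94 + y$ ($u{\left(Y,y \right)} = 6 + \left(y - 100\right) = 6 + \left(-100 + y\right) = -94 + y$)
$- 12 u{\left(-4,-1 + m \right)} = - 12 \left(-94 - \frac{3}{2}\right) = \left(-12\right) \left(- \frac{191}{2}\right) = 1146$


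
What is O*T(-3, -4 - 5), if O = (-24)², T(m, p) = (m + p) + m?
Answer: -8640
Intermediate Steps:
T(m, p) = p + 2*m
O = 576
O*T(-3, -4 - 5) = 576*((-4 - 5) + 2*(-3)) = 576*(-9 - 6) = 576*(-15) = -8640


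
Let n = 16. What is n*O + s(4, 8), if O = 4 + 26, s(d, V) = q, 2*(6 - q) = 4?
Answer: 484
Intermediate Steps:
q = 4 (q = 6 - ½*4 = 6 - 2 = 4)
s(d, V) = 4
O = 30
n*O + s(4, 8) = 16*30 + 4 = 480 + 4 = 484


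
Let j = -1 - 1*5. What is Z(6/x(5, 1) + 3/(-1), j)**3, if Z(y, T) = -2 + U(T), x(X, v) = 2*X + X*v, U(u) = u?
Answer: -512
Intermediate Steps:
j = -6 (j = -1 - 5 = -6)
Z(y, T) = -2 + T
Z(6/x(5, 1) + 3/(-1), j)**3 = (-2 - 6)**3 = (-8)**3 = -512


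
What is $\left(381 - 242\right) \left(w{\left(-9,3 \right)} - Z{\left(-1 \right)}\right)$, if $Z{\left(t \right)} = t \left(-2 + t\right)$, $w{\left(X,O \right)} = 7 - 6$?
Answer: $-278$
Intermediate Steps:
$w{\left(X,O \right)} = 1$
$\left(381 - 242\right) \left(w{\left(-9,3 \right)} - Z{\left(-1 \right)}\right) = \left(381 - 242\right) \left(1 - - (-2 - 1)\right) = 139 \left(1 - \left(-1\right) \left(-3\right)\right) = 139 \left(1 - 3\right) = 139 \left(-2\right) = -278$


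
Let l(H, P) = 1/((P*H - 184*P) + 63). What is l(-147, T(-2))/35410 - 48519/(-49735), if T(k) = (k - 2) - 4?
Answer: 186306188737/190975456994 ≈ 0.97555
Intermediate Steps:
T(k) = -6 + k (T(k) = (-2 + k) - 4 = -6 + k)
l(H, P) = 1/(63 - 184*P + H*P) (l(H, P) = 1/((H*P - 184*P) + 63) = 1/((-184*P + H*P) + 63) = 1/(63 - 184*P + H*P))
l(-147, T(-2))/35410 - 48519/(-49735) = 1/(63 - 184*(-6 - 2) - 147*(-6 - 2)*35410) - 48519/(-49735) = (1/35410)/(63 - 184*(-8) - 147*(-8)) - 48519*(-1/49735) = (1/35410)/(63 + 1472 + 1176) + 48519/49735 = (1/35410)/2711 + 48519/49735 = (1/2711)*(1/35410) + 48519/49735 = 1/95996510 + 48519/49735 = 186306188737/190975456994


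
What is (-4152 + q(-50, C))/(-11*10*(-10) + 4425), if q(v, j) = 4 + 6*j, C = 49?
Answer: -3854/5525 ≈ -0.69756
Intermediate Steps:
(-4152 + q(-50, C))/(-11*10*(-10) + 4425) = (-4152 + (4 + 6*49))/(-11*10*(-10) + 4425) = (-4152 + (4 + 294))/(-110*(-10) + 4425) = (-4152 + 298)/(1100 + 4425) = -3854/5525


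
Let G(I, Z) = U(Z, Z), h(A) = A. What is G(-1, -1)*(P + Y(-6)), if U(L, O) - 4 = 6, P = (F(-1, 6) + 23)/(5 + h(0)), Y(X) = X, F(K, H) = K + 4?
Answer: -8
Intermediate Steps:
F(K, H) = 4 + K
P = 26/5 (P = ((4 - 1) + 23)/(5 + 0) = (3 + 23)/5 = 26*(1/5) = 26/5 ≈ 5.2000)
U(L, O) = 10 (U(L, O) = 4 + 6 = 10)
G(I, Z) = 10
G(-1, -1)*(P + Y(-6)) = 10*(26/5 - 6) = 10*(-4/5) = -8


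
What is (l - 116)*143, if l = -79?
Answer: -27885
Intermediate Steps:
(l - 116)*143 = (-79 - 116)*143 = -195*143 = -27885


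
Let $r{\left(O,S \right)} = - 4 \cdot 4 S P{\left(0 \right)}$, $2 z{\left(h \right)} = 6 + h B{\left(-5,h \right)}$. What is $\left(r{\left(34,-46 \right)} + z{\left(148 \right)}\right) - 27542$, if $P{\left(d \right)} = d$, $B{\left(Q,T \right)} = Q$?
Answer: $-27909$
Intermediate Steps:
$z{\left(h \right)} = 3 - \frac{5 h}{2}$ ($z{\left(h \right)} = \frac{6 + h \left(-5\right)}{2} = \frac{6 - 5 h}{2} = 3 - \frac{5 h}{2}$)
$r{\left(O,S \right)} = 0$ ($r{\left(O,S \right)} = - 4 \cdot 4 S 0 = - 16 S 0 = 0$)
$\left(r{\left(34,-46 \right)} + z{\left(148 \right)}\right) - 27542 = \left(0 + \left(3 - 370\right)\right) - 27542 = \left(0 - 367\right) - 27542 = -367 - 27542 = -27909$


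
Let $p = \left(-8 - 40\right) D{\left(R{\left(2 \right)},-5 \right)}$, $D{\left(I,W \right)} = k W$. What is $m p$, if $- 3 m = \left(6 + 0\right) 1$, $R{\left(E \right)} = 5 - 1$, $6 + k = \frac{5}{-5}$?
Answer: $3360$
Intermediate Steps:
$k = -7$ ($k = -6 + \frac{5}{-5} = -6 + 5 \left(- \frac{1}{5}\right) = -6 - 1 = -7$)
$R{\left(E \right)} = 4$ ($R{\left(E \right)} = 5 - 1 = 4$)
$D{\left(I,W \right)} = - 7 W$
$m = -2$ ($m = - \frac{\left(6 + 0\right) 1}{3} = - \frac{6 \cdot 1}{3} = \left(- \frac{1}{3}\right) 6 = -2$)
$p = -1680$ ($p = \left(-8 - 40\right) \left(\left(-7\right) \left(-5\right)\right) = \left(-48\right) 35 = -1680$)
$m p = \left(-2\right) \left(-1680\right) = 3360$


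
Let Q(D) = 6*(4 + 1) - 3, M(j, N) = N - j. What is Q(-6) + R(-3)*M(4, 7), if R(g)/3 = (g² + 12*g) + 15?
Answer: -81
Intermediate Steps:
R(g) = 45 + 3*g² + 36*g (R(g) = 3*((g² + 12*g) + 15) = 3*(15 + g² + 12*g) = 45 + 3*g² + 36*g)
Q(D) = 27 (Q(D) = 6*5 - 3 = 30 - 3 = 27)
Q(-6) + R(-3)*M(4, 7) = 27 + (45 + 3*(-3)² + 36*(-3))*(7 - 1*4) = 27 + (45 + 3*9 - 108)*(7 - 4) = 27 + (45 + 27 - 108)*3 = 27 - 36*3 = 27 - 108 = -81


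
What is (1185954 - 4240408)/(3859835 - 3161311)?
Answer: -1527227/349262 ≈ -4.3727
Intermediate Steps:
(1185954 - 4240408)/(3859835 - 3161311) = -3054454/698524 = -3054454*1/698524 = -1527227/349262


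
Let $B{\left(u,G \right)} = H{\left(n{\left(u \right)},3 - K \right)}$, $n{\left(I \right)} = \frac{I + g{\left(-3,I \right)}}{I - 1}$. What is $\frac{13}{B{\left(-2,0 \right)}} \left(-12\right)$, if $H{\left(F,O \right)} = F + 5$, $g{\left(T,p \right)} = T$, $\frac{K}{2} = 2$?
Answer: $- \frac{117}{5} \approx -23.4$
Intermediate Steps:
$K = 4$ ($K = 2 \cdot 2 = 4$)
$n{\left(I \right)} = \frac{-3 + I}{-1 + I}$ ($n{\left(I \right)} = \frac{I - 3}{I - 1} = \frac{-3 + I}{-1 + I}$)
$H{\left(F,O \right)} = 5 + F$
$B{\left(u,G \right)} = 5 + \frac{-3 + u}{-1 + u}$
$\frac{13}{B{\left(-2,0 \right)}} \left(-12\right) = \frac{13}{2 \frac{1}{-1 - 2} \left(-4 + 3 \left(-2\right)\right)} \left(-12\right) = \frac{13}{2 \frac{1}{-3} \left(-4 - 6\right)} \left(-12\right) = \frac{13}{2 \left(- \frac{1}{3}\right) \left(-10\right)} \left(-12\right) = \frac{13}{\frac{20}{3}} \left(-12\right) = 13 \cdot \frac{3}{20} \left(-12\right) = \frac{39}{20} \left(-12\right) = - \frac{117}{5}$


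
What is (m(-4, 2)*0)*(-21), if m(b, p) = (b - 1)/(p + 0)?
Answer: 0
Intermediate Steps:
m(b, p) = (-1 + b)/p
(m(-4, 2)*0)*(-21) = (((-1 - 4)/2)*0)*(-21) = (((1/2)*(-5))*0)*(-21) = -5/2*0*(-21) = 0*(-21) = 0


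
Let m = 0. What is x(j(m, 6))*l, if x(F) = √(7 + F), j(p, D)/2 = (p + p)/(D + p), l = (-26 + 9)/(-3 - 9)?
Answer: 17*√7/12 ≈ 3.7481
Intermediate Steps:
l = 17/12 (l = -17/(-12) = -17*(-1/12) = 17/12 ≈ 1.4167)
j(p, D) = 4*p/(D + p) (j(p, D) = 2*((p + p)/(D + p)) = 2*((2*p)/(D + p)) = 2*(2*p/(D + p)) = 4*p/(D + p))
x(j(m, 6))*l = √(7 + 4*0/(6 + 0))*(17/12) = √(7 + 4*0/6)*(17/12) = √(7 + 4*0*(⅙))*(17/12) = √(7 + 0)*(17/12) = √7*(17/12) = 17*√7/12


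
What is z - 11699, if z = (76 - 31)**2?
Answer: -9674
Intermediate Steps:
z = 2025 (z = 45**2 = 2025)
z - 11699 = 2025 - 11699 = -9674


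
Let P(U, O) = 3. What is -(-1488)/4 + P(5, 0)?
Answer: 375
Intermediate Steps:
-(-1488)/4 + P(5, 0) = -(-1488)/4 + 3 = -48*(-31/4) + 3 = 372 + 3 = 375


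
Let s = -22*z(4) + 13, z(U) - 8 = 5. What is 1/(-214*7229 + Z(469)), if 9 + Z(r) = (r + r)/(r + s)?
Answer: -14/21658143 ≈ -6.4641e-7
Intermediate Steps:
z(U) = 13 (z(U) = 8 + 5 = 13)
s = -273 (s = -22*13 + 13 = -286 + 13 = -273)
Z(r) = -9 + 2*r/(-273 + r) (Z(r) = -9 + (r + r)/(r - 273) = -9 + (2*r)/(-273 + r) = -9 + 2*r/(-273 + r))
1/(-214*7229 + Z(469)) = 1/(-214*7229 + 7*(351 - 1*469)/(-273 + 469)) = 1/(-1547006 + 7*(351 - 469)/196) = 1/(-1547006 + 7*(1/196)*(-118)) = 1/(-1547006 - 59/14) = 1/(-21658143/14) = -14/21658143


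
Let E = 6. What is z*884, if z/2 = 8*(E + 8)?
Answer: 198016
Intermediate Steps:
z = 224 (z = 2*(8*(6 + 8)) = 2*(8*14) = 2*112 = 224)
z*884 = 224*884 = 198016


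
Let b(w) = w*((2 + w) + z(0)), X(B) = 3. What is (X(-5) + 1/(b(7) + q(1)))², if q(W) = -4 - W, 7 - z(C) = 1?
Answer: 90601/10000 ≈ 9.0601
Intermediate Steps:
z(C) = 6 (z(C) = 7 - 1*1 = 7 - 1 = 6)
b(w) = w*(8 + w) (b(w) = w*((2 + w) + 6) = w*(8 + w))
(X(-5) + 1/(b(7) + q(1)))² = (3 + 1/(7*(8 + 7) + (-4 - 1*1)))² = (3 + 1/(7*15 + (-4 - 1)))² = (3 + 1/(105 - 5))² = (3 + 1/100)² = (301/100)² = 90601/10000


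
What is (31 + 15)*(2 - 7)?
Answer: -230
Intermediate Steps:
(31 + 15)*(2 - 7) = 46*(-5) = -230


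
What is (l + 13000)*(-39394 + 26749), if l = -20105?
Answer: 89842725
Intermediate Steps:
(l + 13000)*(-39394 + 26749) = (-20105 + 13000)*(-39394 + 26749) = -7105*(-12645) = 89842725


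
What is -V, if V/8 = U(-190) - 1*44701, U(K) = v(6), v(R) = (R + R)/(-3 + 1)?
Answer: 357656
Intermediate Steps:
v(R) = -R (v(R) = (2*R)/(-2) = (2*R)*(-1/2) = -R)
U(K) = -6 (U(K) = -1*6 = -6)
V = -357656 (V = 8*(-6 - 1*44701) = 8*(-6 - 44701) = 8*(-44707) = -357656)
-V = -1*(-357656) = 357656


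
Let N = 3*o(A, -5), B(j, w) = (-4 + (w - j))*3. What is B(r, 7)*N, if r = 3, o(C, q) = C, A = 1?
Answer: 0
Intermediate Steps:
B(j, w) = -12 - 3*j + 3*w (B(j, w) = (-4 + w - j)*3 = -12 - 3*j + 3*w)
N = 3 (N = 3*1 = 3)
B(r, 7)*N = (-12 - 3*3 + 3*7)*3 = (-12 - 9 + 21)*3 = 0*3 = 0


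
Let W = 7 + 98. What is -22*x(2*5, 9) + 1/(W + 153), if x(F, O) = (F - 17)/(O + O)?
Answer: 6625/774 ≈ 8.5594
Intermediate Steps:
x(F, O) = (-17 + F)/(2*O) (x(F, O) = (-17 + F)/((2*O)) = (-17 + F)*(1/(2*O)) = (-17 + F)/(2*O))
W = 105
-22*x(2*5, 9) + 1/(W + 153) = -11*(-17 + 2*5)/9 + 1/(105 + 153) = -11*(-17 + 10)/9 + 1/258 = -11*(-7)/9 + 1/258 = -22*(-7/18) + 1/258 = 77/9 + 1/258 = 6625/774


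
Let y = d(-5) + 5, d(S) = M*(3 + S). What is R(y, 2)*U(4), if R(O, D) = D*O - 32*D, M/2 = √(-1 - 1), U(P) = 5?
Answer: -270 - 40*I*√2 ≈ -270.0 - 56.569*I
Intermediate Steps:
M = 2*I*√2 (M = 2*√(-1 - 1) = 2*√(-2) = 2*(I*√2) = 2*I*√2 ≈ 2.8284*I)
d(S) = 2*I*√2*(3 + S) (d(S) = (2*I*√2)*(3 + S) = 2*I*√2*(3 + S))
y = 5 - 4*I*√2 (y = 2*I*√2*(3 - 5) + 5 = 2*I*√2*(-2) + 5 = -4*I*√2 + 5 = 5 - 4*I*√2 ≈ 5.0 - 5.6569*I)
R(O, D) = -32*D + D*O
R(y, 2)*U(4) = (2*(-32 + (5 - 4*I*√2)))*5 = (2*(-27 - 4*I*√2))*5 = (-54 - 8*I*√2)*5 = -270 - 40*I*√2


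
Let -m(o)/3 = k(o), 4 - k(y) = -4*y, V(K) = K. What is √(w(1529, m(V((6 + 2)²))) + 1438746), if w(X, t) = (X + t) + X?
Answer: 16*√5629 ≈ 1200.4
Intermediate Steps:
k(y) = 4 + 4*y (k(y) = 4 - (-4)*y = 4 + 4*y)
m(o) = -12 - 12*o (m(o) = -3*(4 + 4*o) = -12 - 12*o)
w(X, t) = t + 2*X
√(w(1529, m(V((6 + 2)²))) + 1438746) = √(((-12 - 12*(6 + 2)²) + 2*1529) + 1438746) = √(((-12 - 12*8²) + 3058) + 1438746) = √(((-12 - 12*64) + 3058) + 1438746) = √(((-12 - 768) + 3058) + 1438746) = √((-780 + 3058) + 1438746) = √(2278 + 1438746) = √1441024 = 16*√5629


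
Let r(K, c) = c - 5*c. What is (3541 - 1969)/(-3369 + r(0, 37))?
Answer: -1572/3517 ≈ -0.44697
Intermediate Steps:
r(K, c) = -4*c
(3541 - 1969)/(-3369 + r(0, 37)) = (3541 - 1969)/(-3369 - 4*37) = 1572/(-3369 - 148) = 1572/(-3517) = 1572*(-1/3517) = -1572/3517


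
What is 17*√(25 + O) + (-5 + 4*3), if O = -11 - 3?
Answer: 7 + 17*√11 ≈ 63.383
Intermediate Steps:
O = -14
17*√(25 + O) + (-5 + 4*3) = 17*√(25 - 14) + (-5 + 4*3) = 17*√11 + (-5 + 12) = 17*√11 + 7 = 7 + 17*√11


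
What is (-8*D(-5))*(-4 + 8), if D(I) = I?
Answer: 160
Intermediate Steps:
(-8*D(-5))*(-4 + 8) = (-8*(-5))*(-4 + 8) = 40*4 = 160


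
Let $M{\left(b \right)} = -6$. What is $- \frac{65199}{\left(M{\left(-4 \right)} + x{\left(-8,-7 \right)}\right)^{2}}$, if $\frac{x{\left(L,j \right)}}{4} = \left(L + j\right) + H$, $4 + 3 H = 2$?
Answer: $- \frac{5697}{412} \approx -13.828$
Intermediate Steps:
$H = - \frac{2}{3}$ ($H = - \frac{4}{3} + \frac{1}{3} \cdot 2 = - \frac{4}{3} + \frac{2}{3} = - \frac{2}{3} \approx -0.66667$)
$x{\left(L,j \right)} = - \frac{8}{3} + 4 L + 4 j$ ($x{\left(L,j \right)} = 4 \left(\left(L + j\right) - \frac{2}{3}\right) = 4 \left(- \frac{2}{3} + L + j\right) = - \frac{8}{3} + 4 L + 4 j$)
$- \frac{65199}{\left(M{\left(-4 \right)} + x{\left(-8,-7 \right)}\right)^{2}} = - \frac{65199}{\left(-6 + \left(- \frac{8}{3} + 4 \left(-8\right) + 4 \left(-7\right)\right)\right)^{2}} = - \frac{65199}{\left(-6 - \frac{188}{3}\right)^{2}} = - \frac{65199}{\left(- \frac{206}{3}\right)^{2}} = - \frac{65199}{\frac{42436}{9}} = \left(-65199\right) \frac{9}{42436} = - \frac{5697}{412}$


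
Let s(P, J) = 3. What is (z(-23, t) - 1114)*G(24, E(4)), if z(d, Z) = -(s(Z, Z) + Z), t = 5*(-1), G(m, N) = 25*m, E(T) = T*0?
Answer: -667200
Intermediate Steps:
E(T) = 0
t = -5
z(d, Z) = -3 - Z (z(d, Z) = -(3 + Z) = -3 - Z)
(z(-23, t) - 1114)*G(24, E(4)) = ((-3 - 1*(-5)) - 1114)*(25*24) = ((-3 + 5) - 1114)*600 = (2 - 1114)*600 = -1112*600 = -667200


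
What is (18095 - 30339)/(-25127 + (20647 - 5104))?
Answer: 3061/2396 ≈ 1.2775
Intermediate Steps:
(18095 - 30339)/(-25127 + (20647 - 5104)) = -12244/(-25127 + 15543) = -12244/(-9584) = -12244*(-1/9584) = 3061/2396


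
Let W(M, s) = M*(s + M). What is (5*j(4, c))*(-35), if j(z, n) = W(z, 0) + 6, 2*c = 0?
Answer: -3850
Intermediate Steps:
W(M, s) = M*(M + s)
c = 0 (c = (½)*0 = 0)
j(z, n) = 6 + z² (j(z, n) = z*(z + 0) + 6 = z*z + 6 = z² + 6 = 6 + z²)
(5*j(4, c))*(-35) = (5*(6 + 4²))*(-35) = (5*(6 + 16))*(-35) = (5*22)*(-35) = 110*(-35) = -3850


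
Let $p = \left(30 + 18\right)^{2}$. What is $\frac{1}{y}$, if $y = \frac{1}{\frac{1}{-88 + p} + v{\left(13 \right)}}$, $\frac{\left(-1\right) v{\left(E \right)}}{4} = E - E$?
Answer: $\frac{1}{2216} \approx 0.00045126$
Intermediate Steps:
$v{\left(E \right)} = 0$ ($v{\left(E \right)} = - 4 \left(E - E\right) = \left(-4\right) 0 = 0$)
$p = 2304$ ($p = 48^{2} = 2304$)
$y = 2216$ ($y = \frac{1}{\frac{1}{-88 + 2304} + 0} = \frac{1}{\frac{1}{2216} + 0} = \frac{1}{\frac{1}{2216}} = 2216$)
$\frac{1}{y} = \frac{1}{2216}$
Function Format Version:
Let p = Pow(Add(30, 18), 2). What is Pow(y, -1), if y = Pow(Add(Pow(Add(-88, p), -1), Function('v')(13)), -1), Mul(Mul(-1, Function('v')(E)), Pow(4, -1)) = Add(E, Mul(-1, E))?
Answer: Rational(1, 2216) ≈ 0.00045126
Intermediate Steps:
Function('v')(E) = 0 (Function('v')(E) = Mul(-4, Add(E, Mul(-1, E))) = Mul(-4, 0) = 0)
p = 2304 (p = Pow(48, 2) = 2304)
y = 2216 (y = Pow(Add(Pow(Add(-88, 2304), -1), 0), -1) = Pow(Add(Pow(2216, -1), 0), -1) = Pow(Add(Rational(1, 2216), 0), -1) = Pow(Rational(1, 2216), -1) = 2216)
Pow(y, -1) = Pow(2216, -1) = Rational(1, 2216)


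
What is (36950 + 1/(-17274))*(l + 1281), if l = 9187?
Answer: 3340727680966/8637 ≈ 3.8679e+8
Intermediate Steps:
(36950 + 1/(-17274))*(l + 1281) = (36950 + 1/(-17274))*(9187 + 1281) = (36950 - 1/17274)*10468 = (638274299/17274)*10468 = 3340727680966/8637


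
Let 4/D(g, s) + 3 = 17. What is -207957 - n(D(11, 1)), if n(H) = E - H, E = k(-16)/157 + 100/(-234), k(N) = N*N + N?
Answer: -26739839803/128583 ≈ -2.0796e+5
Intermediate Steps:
D(g, s) = 2/7 (D(g, s) = 4/(-3 + 17) = 4/14 = 4*(1/14) = 2/7)
k(N) = N + N² (k(N) = N² + N = N + N²)
E = 20230/18369 (E = -16*(1 - 16)/157 + 100/(-234) = -16*(-15)*(1/157) + 100*(-1/234) = 240*(1/157) - 50/117 = 240/157 - 50/117 = 20230/18369 ≈ 1.1013)
n(H) = 20230/18369 - H
-207957 - n(D(11, 1)) = -207957 - (20230/18369 - 1*2/7) = -207957 - (20230/18369 - 2/7) = -207957 - 1*104872/128583 = -207957 - 104872/128583 = -26739839803/128583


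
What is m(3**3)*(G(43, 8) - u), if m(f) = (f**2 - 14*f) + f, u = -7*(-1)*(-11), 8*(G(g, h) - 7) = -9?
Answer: 125307/4 ≈ 31327.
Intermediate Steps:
G(g, h) = 47/8 (G(g, h) = 7 + (1/8)*(-9) = 7 - 9/8 = 47/8)
u = -77 (u = 7*(-11) = -77)
m(f) = f**2 - 13*f
m(3**3)*(G(43, 8) - u) = (3**3*(-13 + 3**3))*(47/8 - 1*(-77)) = (27*(-13 + 27))*(47/8 + 77) = (27*14)*(663/8) = 378*(663/8) = 125307/4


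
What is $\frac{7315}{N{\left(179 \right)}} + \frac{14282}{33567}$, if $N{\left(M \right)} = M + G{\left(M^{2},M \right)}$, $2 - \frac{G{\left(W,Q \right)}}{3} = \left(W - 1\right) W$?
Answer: $\frac{8797036582933}{20675799986349} \approx 0.42548$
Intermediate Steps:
$G{\left(W,Q \right)} = 6 - 3 W \left(-1 + W\right)$ ($G{\left(W,Q \right)} = 6 - 3 \left(W - 1\right) W = 6 - 3 \left(-1 + W\right) W = 6 - 3 W \left(-1 + W\right)$)
$N{\left(M \right)} = 6 + M - 3 M^{4} + 3 M^{2}$ ($N{\left(M \right)} = M + \left(6 - 3 \left(M^{2}\right)^{2} + 3 M^{2}\right) = M + \left(6 - 3 M^{4} + 3 M^{2}\right) = 6 + M - 3 M^{4} + 3 M^{2}$)
$\frac{7315}{N{\left(179 \right)}} + \frac{14282}{33567} = \frac{7315}{6 + 179 - 3 \cdot 179^{4} + 3 \cdot 179^{2}} + \frac{14282}{33567} = \frac{7315}{6 + 179 - 3079877043 + 3 \cdot 32041} + 14282 \cdot \frac{1}{33567} = \frac{7315}{6 + 179 - 3079877043 + 96123} + \frac{14282}{33567} = \frac{7315}{-3079780735} + \frac{14282}{33567} = 7315 \left(- \frac{1}{3079780735}\right) + \frac{14282}{33567} = - \frac{1463}{615956147} + \frac{14282}{33567} = \frac{8797036582933}{20675799986349}$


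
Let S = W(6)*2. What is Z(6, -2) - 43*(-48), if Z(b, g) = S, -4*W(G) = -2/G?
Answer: 12385/6 ≈ 2064.2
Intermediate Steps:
W(G) = 1/(2*G) (W(G) = -(-1)/(2*G) = 1/(2*G))
S = 1/6 (S = ((1/2)/6)*2 = ((1/2)*(1/6))*2 = (1/12)*2 = 1/6 ≈ 0.16667)
Z(b, g) = 1/6
Z(6, -2) - 43*(-48) = 1/6 - 43*(-48) = 1/6 + 2064 = 12385/6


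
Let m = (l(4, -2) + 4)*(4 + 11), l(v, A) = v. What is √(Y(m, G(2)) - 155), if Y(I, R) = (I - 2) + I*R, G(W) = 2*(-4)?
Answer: I*√997 ≈ 31.575*I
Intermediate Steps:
m = 120 (m = (4 + 4)*(4 + 11) = 8*15 = 120)
G(W) = -8
Y(I, R) = -2 + I + I*R (Y(I, R) = (-2 + I) + I*R = -2 + I + I*R)
√(Y(m, G(2)) - 155) = √((-2 + 120 + 120*(-8)) - 155) = √((-2 + 120 - 960) - 155) = √(-842 - 155) = √(-997) = I*√997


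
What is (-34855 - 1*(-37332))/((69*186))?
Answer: 2477/12834 ≈ 0.19300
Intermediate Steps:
(-34855 - 1*(-37332))/((69*186)) = (-34855 + 37332)/12834 = 2477*(1/12834) = 2477/12834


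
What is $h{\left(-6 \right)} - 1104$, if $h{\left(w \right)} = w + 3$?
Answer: $-1107$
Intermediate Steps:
$h{\left(w \right)} = 3 + w$
$h{\left(-6 \right)} - 1104 = \left(3 - 6\right) - 1104 = -3 - 1104 = -1107$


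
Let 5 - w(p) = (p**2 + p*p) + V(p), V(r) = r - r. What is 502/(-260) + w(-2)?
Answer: -641/130 ≈ -4.9308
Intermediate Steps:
V(r) = 0
w(p) = 5 - 2*p**2 (w(p) = 5 - ((p**2 + p*p) + 0) = 5 - ((p**2 + p**2) + 0) = 5 - (2*p**2 + 0) = 5 - 2*p**2)
502/(-260) + w(-2) = 502/(-260) + (5 - 2*(-2)**2) = 502*(-1/260) + (5 - 2*4) = -251/130 + (5 - 8) = -251/130 - 3 = -641/130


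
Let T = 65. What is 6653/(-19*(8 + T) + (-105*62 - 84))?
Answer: -6653/7981 ≈ -0.83360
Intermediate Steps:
6653/(-19*(8 + T) + (-105*62 - 84)) = 6653/(-19*(8 + 65) + (-105*62 - 84)) = 6653/(-19*73 + (-6510 - 84)) = 6653/(-1387 - 6594) = 6653/(-7981) = 6653*(-1/7981) = -6653/7981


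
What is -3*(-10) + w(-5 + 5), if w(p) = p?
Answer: 30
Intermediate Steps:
-3*(-10) + w(-5 + 5) = -3*(-10) + (-5 + 5) = 30 + 0 = 30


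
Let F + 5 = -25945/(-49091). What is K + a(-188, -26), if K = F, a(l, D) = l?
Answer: -9448618/49091 ≈ -192.47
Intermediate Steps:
F = -219510/49091 (F = -5 - 25945/(-49091) = -5 - 25945*(-1/49091) = -5 + 25945/49091 = -219510/49091 ≈ -4.4715)
K = -219510/49091 ≈ -4.4715
K + a(-188, -26) = -219510/49091 - 188 = -9448618/49091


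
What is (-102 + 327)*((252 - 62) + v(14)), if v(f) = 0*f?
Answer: 42750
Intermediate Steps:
v(f) = 0
(-102 + 327)*((252 - 62) + v(14)) = (-102 + 327)*((252 - 62) + 0) = 225*(190 + 0) = 225*190 = 42750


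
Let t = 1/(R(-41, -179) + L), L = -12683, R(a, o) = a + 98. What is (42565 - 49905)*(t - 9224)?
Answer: 427416365750/6313 ≈ 6.7704e+7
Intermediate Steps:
R(a, o) = 98 + a
t = -1/12626 (t = 1/((98 - 41) - 12683) = 1/(57 - 12683) = 1/(-12626) = -1/12626 ≈ -7.9202e-5)
(42565 - 49905)*(t - 9224) = (42565 - 49905)*(-1/12626 - 9224) = -7340*(-116462225/12626) = 427416365750/6313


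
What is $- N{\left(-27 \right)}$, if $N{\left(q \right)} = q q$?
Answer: $-729$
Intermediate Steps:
$N{\left(q \right)} = q^{2}$
$- N{\left(-27 \right)} = - \left(-27\right)^{2} = \left(-1\right) 729 = -729$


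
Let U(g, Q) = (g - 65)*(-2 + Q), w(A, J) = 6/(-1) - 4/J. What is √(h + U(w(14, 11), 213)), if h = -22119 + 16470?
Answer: I*√2505514/11 ≈ 143.9*I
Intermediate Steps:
w(A, J) = -6 - 4/J (w(A, J) = 6*(-1) - 4/J = -6 - 4/J)
U(g, Q) = (-65 + g)*(-2 + Q)
h = -5649
√(h + U(w(14, 11), 213)) = √(-5649 + (130 - 65*213 - 2*(-6 - 4/11) + 213*(-6 - 4/11))) = √(-5649 + (130 - 13845 - 2*(-6 - 4*1/11) + 213*(-6 - 4*1/11))) = √(-5649 + (130 - 13845 - 2*(-6 - 4/11) + 213*(-6 - 4/11))) = √(-5649 + (130 - 13845 - 2*(-70/11) + 213*(-70/11))) = √(-5649 + (130 - 13845 + 140/11 - 14910/11)) = √(-5649 - 165635/11) = √(-227774/11) = I*√2505514/11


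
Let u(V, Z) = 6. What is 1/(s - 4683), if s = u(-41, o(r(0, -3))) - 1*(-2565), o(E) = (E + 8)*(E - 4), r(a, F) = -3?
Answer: -1/2112 ≈ -0.00047348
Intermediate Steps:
o(E) = (-4 + E)*(8 + E) (o(E) = (8 + E)*(-4 + E) = (-4 + E)*(8 + E))
s = 2571 (s = 6 - 1*(-2565) = 6 + 2565 = 2571)
1/(s - 4683) = 1/(2571 - 4683) = 1/(-2112) = -1/2112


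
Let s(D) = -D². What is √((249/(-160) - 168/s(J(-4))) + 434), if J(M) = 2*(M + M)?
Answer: √43310/10 ≈ 20.811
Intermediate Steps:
J(M) = 4*M (J(M) = 2*(2*M) = 4*M)
√((249/(-160) - 168/s(J(-4))) + 434) = √((249/(-160) - 168/((-(4*(-4))²))) + 434) = √((249*(-1/160) - 168/((-1*(-16)²))) + 434) = √((-249/160 - 168/((-1*256))) + 434) = √((-249/160 - 168/(-256)) + 434) = √((-249/160 - 168*(-1/256)) + 434) = √((-249/160 + 21/32) + 434) = √(-9/10 + 434) = √(4331/10) = √43310/10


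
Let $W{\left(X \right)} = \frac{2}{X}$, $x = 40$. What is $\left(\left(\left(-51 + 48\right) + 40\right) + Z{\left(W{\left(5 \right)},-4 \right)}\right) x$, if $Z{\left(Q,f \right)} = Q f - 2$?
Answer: $1336$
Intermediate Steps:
$Z{\left(Q,f \right)} = -2 + Q f$ ($Z{\left(Q,f \right)} = Q f - 2 = -2 + Q f$)
$\left(\left(\left(-51 + 48\right) + 40\right) + Z{\left(W{\left(5 \right)},-4 \right)}\right) x = \left(\left(\left(-51 + 48\right) + 40\right) - \left(2 - \frac{2}{5} \left(-4\right)\right)\right) 40 = \left(\left(-3 + 40\right) - \left(2 - 2 \cdot \frac{1}{5} \left(-4\right)\right)\right) 40 = \left(37 + \left(-2 + \frac{2}{5} \left(-4\right)\right)\right) 40 = \left(37 - \frac{18}{5}\right) 40 = \frac{167}{5} \cdot 40 = 1336$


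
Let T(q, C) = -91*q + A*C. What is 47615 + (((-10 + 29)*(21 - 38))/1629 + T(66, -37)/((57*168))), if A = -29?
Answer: 82527747895/1733256 ≈ 47614.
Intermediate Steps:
T(q, C) = -91*q - 29*C
47615 + (((-10 + 29)*(21 - 38))/1629 + T(66, -37)/((57*168))) = 47615 + (((-10 + 29)*(21 - 38))/1629 + (-91*66 - 29*(-37))/((57*168))) = 47615 + ((19*(-17))*(1/1629) + (-6006 + 1073)/9576) = 47615 + (-323*1/1629 - 4933*1/9576) = 47615 + (-323/1629 - 4933/9576) = 47615 - 1236545/1733256 = 82527747895/1733256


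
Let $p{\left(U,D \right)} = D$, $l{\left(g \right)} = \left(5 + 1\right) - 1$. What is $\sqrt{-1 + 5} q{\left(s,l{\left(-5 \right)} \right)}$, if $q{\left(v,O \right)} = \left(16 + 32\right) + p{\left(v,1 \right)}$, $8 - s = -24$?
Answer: $98$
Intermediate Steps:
$s = 32$ ($s = 8 - -24 = 8 + 24 = 32$)
$l{\left(g \right)} = 5$ ($l{\left(g \right)} = 6 - 1 = 5$)
$q{\left(v,O \right)} = 49$ ($q{\left(v,O \right)} = \left(16 + 32\right) + 1 = 48 + 1 = 49$)
$\sqrt{-1 + 5} q{\left(s,l{\left(-5 \right)} \right)} = \sqrt{-1 + 5} \cdot 49 = \sqrt{4} \cdot 49 = 2 \cdot 49 = 98$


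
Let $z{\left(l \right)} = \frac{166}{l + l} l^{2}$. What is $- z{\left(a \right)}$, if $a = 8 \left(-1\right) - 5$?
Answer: $1079$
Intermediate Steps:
$a = -13$ ($a = -8 - 5 = -13$)
$z{\left(l \right)} = 83 l$ ($z{\left(l \right)} = \frac{166}{2 l} l^{2} = 166 \frac{1}{2 l} l^{2} = \frac{83}{l} l^{2} = 83 l$)
$- z{\left(a \right)} = - 83 \left(-13\right) = \left(-1\right) \left(-1079\right) = 1079$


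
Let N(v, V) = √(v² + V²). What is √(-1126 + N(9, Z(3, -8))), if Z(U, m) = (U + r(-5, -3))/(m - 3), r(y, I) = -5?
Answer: √(-136246 + 11*√9805)/11 ≈ 33.422*I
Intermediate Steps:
Z(U, m) = (-5 + U)/(-3 + m) (Z(U, m) = (U - 5)/(m - 3) = (-5 + U)/(-3 + m))
N(v, V) = √(V² + v²)
√(-1126 + N(9, Z(3, -8))) = √(-1126 + √(((-5 + 3)/(-3 - 8))² + 9²)) = √(-1126 + √((-2/(-11))² + 81)) = √(-1126 + √((-1/11*(-2))² + 81)) = √(-1126 + √((2/11)² + 81)) = √(-1126 + √(4/121 + 81)) = √(-1126 + √(9805/121)) = √(-1126 + √9805/11)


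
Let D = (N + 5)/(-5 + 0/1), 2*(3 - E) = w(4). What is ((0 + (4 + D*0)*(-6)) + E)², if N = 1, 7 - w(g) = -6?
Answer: 3025/4 ≈ 756.25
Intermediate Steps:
w(g) = 13 (w(g) = 7 - 1*(-6) = 7 + 6 = 13)
E = -7/2 (E = 3 - ½*13 = 3 - 13/2 = -7/2 ≈ -3.5000)
D = -6/5 (D = (1 + 5)/(-5 + 0/1) = 6/(-5 + 0*1) = 6/(-5 + 0) = 6/(-5) = 6*(-⅕) = -6/5 ≈ -1.2000)
((0 + (4 + D*0)*(-6)) + E)² = ((0 + (4 - 6/5*0)*(-6)) - 7/2)² = ((0 + (4 + 0)*(-6)) - 7/2)² = ((0 + 4*(-6)) - 7/2)² = ((0 - 24) - 7/2)² = (-24 - 7/2)² = (-55/2)² = 3025/4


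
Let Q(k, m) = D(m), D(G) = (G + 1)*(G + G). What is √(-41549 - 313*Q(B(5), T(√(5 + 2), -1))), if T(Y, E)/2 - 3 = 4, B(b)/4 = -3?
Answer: I*√173009 ≈ 415.94*I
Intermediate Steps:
B(b) = -12 (B(b) = 4*(-3) = -12)
T(Y, E) = 14 (T(Y, E) = 6 + 2*4 = 6 + 8 = 14)
D(G) = 2*G*(1 + G) (D(G) = (1 + G)*(2*G) = 2*G*(1 + G))
Q(k, m) = 2*m*(1 + m)
√(-41549 - 313*Q(B(5), T(√(5 + 2), -1))) = √(-41549 - 626*14*(1 + 14)) = √(-41549 - 626*14*15) = √(-41549 - 313*420) = √(-41549 - 131460) = √(-173009) = I*√173009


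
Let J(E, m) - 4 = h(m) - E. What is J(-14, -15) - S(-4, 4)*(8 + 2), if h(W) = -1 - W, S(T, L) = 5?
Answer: -18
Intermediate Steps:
J(E, m) = 3 - E - m (J(E, m) = 4 + ((-1 - m) - E) = 4 + (-1 - E - m) = 3 - E - m)
J(-14, -15) - S(-4, 4)*(8 + 2) = (3 - 1*(-14) - 1*(-15)) - 5*(8 + 2) = (3 + 14 + 15) - 5*10 = 32 - 1*50 = 32 - 50 = -18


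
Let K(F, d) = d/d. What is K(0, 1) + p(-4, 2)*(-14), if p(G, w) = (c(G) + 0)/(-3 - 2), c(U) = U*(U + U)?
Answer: 453/5 ≈ 90.600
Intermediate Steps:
c(U) = 2*U² (c(U) = U*(2*U) = 2*U²)
p(G, w) = -2*G²/5 (p(G, w) = (2*G² + 0)/(-3 - 2) = (2*G²)/(-5) = (2*G²)*(-⅕) = -2*G²/5)
K(F, d) = 1
K(0, 1) + p(-4, 2)*(-14) = 1 - ⅖*(-4)²*(-14) = 1 - ⅖*16*(-14) = 1 - 32/5*(-14) = 1 + 448/5 = 453/5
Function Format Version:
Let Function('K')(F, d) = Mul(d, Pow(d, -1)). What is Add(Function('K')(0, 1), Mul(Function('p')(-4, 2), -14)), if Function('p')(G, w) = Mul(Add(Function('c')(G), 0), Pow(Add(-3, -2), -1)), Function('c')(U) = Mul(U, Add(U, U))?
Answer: Rational(453, 5) ≈ 90.600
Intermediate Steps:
Function('c')(U) = Mul(2, Pow(U, 2)) (Function('c')(U) = Mul(U, Mul(2, U)) = Mul(2, Pow(U, 2)))
Function('p')(G, w) = Mul(Rational(-2, 5), Pow(G, 2)) (Function('p')(G, w) = Mul(Add(Mul(2, Pow(G, 2)), 0), Pow(Add(-3, -2), -1)) = Mul(Mul(2, Pow(G, 2)), Pow(-5, -1)) = Mul(Mul(2, Pow(G, 2)), Rational(-1, 5)) = Mul(Rational(-2, 5), Pow(G, 2)))
Function('K')(F, d) = 1
Add(Function('K')(0, 1), Mul(Function('p')(-4, 2), -14)) = Add(1, Mul(Mul(Rational(-2, 5), Pow(-4, 2)), -14)) = Add(1, Mul(Mul(Rational(-2, 5), 16), -14)) = Add(1, Mul(Rational(-32, 5), -14)) = Add(1, Rational(448, 5)) = Rational(453, 5)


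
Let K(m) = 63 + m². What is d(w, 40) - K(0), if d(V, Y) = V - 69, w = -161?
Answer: -293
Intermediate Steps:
d(V, Y) = -69 + V
d(w, 40) - K(0) = (-69 - 161) - (63 + 0²) = -230 - (63 + 0) = -230 - 1*63 = -230 - 63 = -293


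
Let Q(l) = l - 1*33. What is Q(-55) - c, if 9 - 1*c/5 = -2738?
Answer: -13823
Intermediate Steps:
c = 13735 (c = 45 - 5*(-2738) = 45 + 13690 = 13735)
Q(l) = -33 + l (Q(l) = l - 33 = -33 + l)
Q(-55) - c = (-33 - 55) - 1*13735 = -88 - 13735 = -13823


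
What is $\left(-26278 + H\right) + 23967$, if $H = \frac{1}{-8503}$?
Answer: $- \frac{19650434}{8503} \approx -2311.0$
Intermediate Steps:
$H = - \frac{1}{8503} \approx -0.00011761$
$\left(-26278 + H\right) + 23967 = \left(-26278 - \frac{1}{8503}\right) + 23967 = - \frac{223441835}{8503} + 23967 = - \frac{19650434}{8503}$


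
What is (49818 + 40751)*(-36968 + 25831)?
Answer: -1008666953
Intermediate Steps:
(49818 + 40751)*(-36968 + 25831) = 90569*(-11137) = -1008666953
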